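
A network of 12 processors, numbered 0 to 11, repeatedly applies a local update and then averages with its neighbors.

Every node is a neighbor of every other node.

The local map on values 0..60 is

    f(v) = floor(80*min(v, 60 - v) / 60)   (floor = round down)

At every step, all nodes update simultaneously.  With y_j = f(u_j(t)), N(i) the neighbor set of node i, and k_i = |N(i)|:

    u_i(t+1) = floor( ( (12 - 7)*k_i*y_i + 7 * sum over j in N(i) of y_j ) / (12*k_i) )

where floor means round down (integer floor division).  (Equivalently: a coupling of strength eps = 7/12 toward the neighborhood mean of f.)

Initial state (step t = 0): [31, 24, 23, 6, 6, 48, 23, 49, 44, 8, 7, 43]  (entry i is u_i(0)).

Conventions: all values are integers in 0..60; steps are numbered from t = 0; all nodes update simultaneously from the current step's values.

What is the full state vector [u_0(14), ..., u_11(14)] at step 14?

Answer: [34, 34, 34, 34, 34, 34, 34, 34, 34, 34, 34, 34]

Derivation:
t=0: [31, 24, 23, 6, 6, 48, 23, 49, 44, 8, 7, 43]
t=1: [26, 24, 23, 15, 15, 18, 23, 17, 20, 16, 15, 20]
t=2: [28, 27, 27, 23, 23, 24, 27, 24, 25, 23, 23, 25]
t=3: [34, 34, 34, 31, 31, 32, 34, 32, 32, 31, 31, 32]
t=4: [35, 35, 35, 36, 36, 36, 35, 36, 36, 36, 36, 36]
t=5: [32, 32, 32, 32, 32, 32, 32, 32, 32, 32, 32, 32]
t=6: [37, 37, 37, 37, 37, 37, 37, 37, 37, 37, 37, 37]
t=7: [30, 30, 30, 30, 30, 30, 30, 30, 30, 30, 30, 30]
t=8: [40, 40, 40, 40, 40, 40, 40, 40, 40, 40, 40, 40]
t=9: [26, 26, 26, 26, 26, 26, 26, 26, 26, 26, 26, 26]
t=10: [34, 34, 34, 34, 34, 34, 34, 34, 34, 34, 34, 34]
t=11: [34, 34, 34, 34, 34, 34, 34, 34, 34, 34, 34, 34]
t=12: [34, 34, 34, 34, 34, 34, 34, 34, 34, 34, 34, 34]
t=13: [34, 34, 34, 34, 34, 34, 34, 34, 34, 34, 34, 34]
t=14: [34, 34, 34, 34, 34, 34, 34, 34, 34, 34, 34, 34]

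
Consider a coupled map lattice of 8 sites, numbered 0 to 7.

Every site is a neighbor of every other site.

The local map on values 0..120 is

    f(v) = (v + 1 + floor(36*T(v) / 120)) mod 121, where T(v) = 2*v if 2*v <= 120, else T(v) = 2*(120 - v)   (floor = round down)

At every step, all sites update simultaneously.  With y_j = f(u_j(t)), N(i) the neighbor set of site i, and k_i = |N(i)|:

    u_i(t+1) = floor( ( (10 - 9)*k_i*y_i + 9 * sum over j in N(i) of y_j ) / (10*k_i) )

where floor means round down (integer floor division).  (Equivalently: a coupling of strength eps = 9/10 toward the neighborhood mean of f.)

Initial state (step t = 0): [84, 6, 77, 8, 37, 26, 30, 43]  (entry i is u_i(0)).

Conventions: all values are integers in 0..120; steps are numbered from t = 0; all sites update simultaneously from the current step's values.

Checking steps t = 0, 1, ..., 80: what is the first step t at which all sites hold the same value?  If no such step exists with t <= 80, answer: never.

Answer: 2
Key observation: Synchronization is absorbing here: once all sites are equal they stay equal, and step 2 is the first all-equal step.

Derivation:
t=0: [84, 6, 77, 8, 37, 26, 30, 43]  (not all equal)
t=1: [55, 57, 55, 57, 56, 56, 56, 56]  (not all equal)
t=2: [90, 90, 90, 90, 90, 90, 90, 90]  (all equal)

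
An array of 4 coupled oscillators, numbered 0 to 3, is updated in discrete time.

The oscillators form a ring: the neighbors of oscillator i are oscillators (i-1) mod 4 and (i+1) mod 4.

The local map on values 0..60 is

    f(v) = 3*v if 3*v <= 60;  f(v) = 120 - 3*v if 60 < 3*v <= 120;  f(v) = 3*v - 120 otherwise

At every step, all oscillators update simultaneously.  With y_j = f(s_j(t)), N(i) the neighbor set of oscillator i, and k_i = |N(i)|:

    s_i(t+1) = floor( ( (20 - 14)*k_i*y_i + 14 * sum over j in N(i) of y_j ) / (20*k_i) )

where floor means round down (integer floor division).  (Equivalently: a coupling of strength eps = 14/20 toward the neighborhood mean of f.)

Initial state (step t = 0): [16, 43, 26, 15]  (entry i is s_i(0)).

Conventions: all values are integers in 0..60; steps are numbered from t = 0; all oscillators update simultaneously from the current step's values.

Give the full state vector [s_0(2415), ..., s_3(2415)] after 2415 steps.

Simulating step by step:
t=0: [16, 43, 26, 15]
t=1: [33, 34, 31, 45]
t=2: [17, 22, 19, 21]
t=3: [54, 54, 55, 54]
t=4: [42, 43, 42, 43]
t=5: [8, 6, 8, 6]
t=6: [19, 22, 19, 22]
t=7: [54, 56, 54, 56]
t=8: [46, 43, 46, 43]
t=9: [11, 15, 11, 15]
t=10: [41, 36, 41, 36]
t=11: [9, 5, 9, 5]
t=12: [18, 23, 18, 23]
t=13: [51, 53, 51, 53]
t=14: [37, 34, 37, 34]
t=15: [15, 11, 15, 11]
t=16: [36, 41, 36, 41]
t=17: [5, 9, 5, 9]
t=18: [23, 18, 23, 18]
t=19: [53, 51, 53, 51]
t=20: [34, 37, 34, 37]
t=21: [11, 15, 11, 15]

Answer: [15, 11, 15, 11]
Key observation: The state at step 9, [11, 15, 11, 15], reappears at step 21: the system is in a cycle of period 12 from step 9 on.  Therefore the state at step 2415 equals the state at step 9 + ((2415 - 9) mod 12) = 15, which is [15, 11, 15, 11].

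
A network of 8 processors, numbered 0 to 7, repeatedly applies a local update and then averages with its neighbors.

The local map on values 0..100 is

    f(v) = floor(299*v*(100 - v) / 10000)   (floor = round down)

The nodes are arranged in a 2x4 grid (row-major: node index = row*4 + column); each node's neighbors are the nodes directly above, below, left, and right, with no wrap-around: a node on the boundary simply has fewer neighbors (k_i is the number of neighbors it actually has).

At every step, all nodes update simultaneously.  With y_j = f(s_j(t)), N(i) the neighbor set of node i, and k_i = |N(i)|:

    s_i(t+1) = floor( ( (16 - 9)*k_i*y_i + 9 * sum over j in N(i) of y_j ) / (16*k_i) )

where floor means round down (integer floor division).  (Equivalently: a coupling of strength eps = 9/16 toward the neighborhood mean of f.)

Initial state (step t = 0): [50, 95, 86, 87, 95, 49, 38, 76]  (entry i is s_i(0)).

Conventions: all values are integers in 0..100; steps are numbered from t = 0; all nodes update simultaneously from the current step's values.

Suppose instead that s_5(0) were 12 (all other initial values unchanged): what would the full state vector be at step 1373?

Answer: [65, 65, 65, 65, 65, 65, 65, 65]
Key observation: The state at step 12, [68, 68, 68, 68, 68, 68, 68, 68], reappears at step 14: the system is in a cycle of period 2 from step 12 on.  Therefore the state at step 1373 equals the state at step 12 + ((1373 - 12) mod 2) = 13, which is [65, 65, 65, 65, 65, 65, 65, 65].

Derivation:
t=0: [50, 95, 86, 87, 95, 12, 38, 76]
t=1: [40, 32, 37, 39, 35, 31, 53, 52]
t=2: [68, 66, 69, 71, 67, 66, 71, 73]
t=3: [65, 65, 63, 60, 66, 65, 61, 59]
t=4: [67, 68, 69, 70, 67, 68, 70, 71]
t=5: [65, 64, 63, 62, 65, 64, 62, 61]
t=6: [68, 68, 69, 70, 68, 68, 69, 70]
t=7: [65, 64, 63, 62, 65, 64, 63, 62]
t=8: [68, 68, 69, 69, 68, 68, 69, 69]
t=9: [65, 64, 63, 63, 65, 64, 63, 63]
t=10: [68, 68, 68, 69, 68, 68, 68, 69]
t=11: [65, 65, 64, 63, 65, 65, 64, 63]
t=12: [68, 68, 68, 68, 68, 68, 68, 68]
t=13: [65, 65, 65, 65, 65, 65, 65, 65]
t=14: [68, 68, 68, 68, 68, 68, 68, 68]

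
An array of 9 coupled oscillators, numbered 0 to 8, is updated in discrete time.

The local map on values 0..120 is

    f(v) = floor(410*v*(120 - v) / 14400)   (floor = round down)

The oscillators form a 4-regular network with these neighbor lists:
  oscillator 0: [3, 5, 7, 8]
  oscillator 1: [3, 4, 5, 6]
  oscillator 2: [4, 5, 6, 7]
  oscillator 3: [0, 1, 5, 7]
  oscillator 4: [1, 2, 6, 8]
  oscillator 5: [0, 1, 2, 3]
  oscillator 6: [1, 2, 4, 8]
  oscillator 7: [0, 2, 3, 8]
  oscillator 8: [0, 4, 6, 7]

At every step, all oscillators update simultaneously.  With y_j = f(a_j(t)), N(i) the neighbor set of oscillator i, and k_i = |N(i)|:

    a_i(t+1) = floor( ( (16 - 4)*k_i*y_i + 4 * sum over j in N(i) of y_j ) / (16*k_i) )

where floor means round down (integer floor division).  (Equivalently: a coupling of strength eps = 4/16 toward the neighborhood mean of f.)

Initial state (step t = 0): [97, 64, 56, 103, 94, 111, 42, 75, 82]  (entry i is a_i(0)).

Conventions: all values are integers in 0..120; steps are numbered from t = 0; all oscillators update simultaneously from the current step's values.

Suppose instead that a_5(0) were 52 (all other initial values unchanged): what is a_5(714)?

Simulating step by step:
t=0: [97, 64, 56, 103, 94, 52, 42, 75, 82]
t=1: [68, 95, 98, 59, 75, 94, 92, 90, 86]
t=2: [95, 71, 65, 96, 89, 72, 73, 78, 83]
t=3: [71, 95, 98, 71, 82, 94, 95, 89, 86]
t=4: [94, 70, 64, 93, 83, 72, 68, 79, 83]
t=5: [73, 96, 100, 75, 89, 94, 98, 89, 87]
t=6: [93, 67, 59, 91, 74, 71, 63, 79, 80]
t=7: [75, 99, 100, 78, 96, 96, 100, 90, 90]
t=8: [91, 61, 58, 88, 64, 67, 58, 77, 75]
t=9: [79, 100, 101, 83, 101, 98, 101, 92, 95]
t=10: [87, 58, 55, 82, 54, 63, 54, 73, 67]
t=11: [85, 101, 100, 89, 101, 99, 101, 95, 99]
t=12: [79, 55, 56, 75, 54, 61, 54, 67, 60]
t=13: [94, 100, 101, 96, 101, 100, 101, 100, 101]
t=14: [66, 56, 54, 63, 54, 57, 54, 57, 55]
t=15: [101, 101, 101, 101, 101, 101, 101, 101, 101]
t=16: [54, 54, 54, 54, 54, 54, 54, 54, 54]
t=17: [101, 101, 101, 101, 101, 101, 101, 101, 101]

Answer: a_5(714) = 54
Key observation: The state at step 15, [101, 101, 101, 101, 101, 101, 101, 101, 101], reappears at step 17: the system is in a cycle of period 2 from step 15 on.  Therefore the state at step 714 equals the state at step 15 + ((714 - 15) mod 2) = 16, which is [54, 54, 54, 54, 54, 54, 54, 54, 54].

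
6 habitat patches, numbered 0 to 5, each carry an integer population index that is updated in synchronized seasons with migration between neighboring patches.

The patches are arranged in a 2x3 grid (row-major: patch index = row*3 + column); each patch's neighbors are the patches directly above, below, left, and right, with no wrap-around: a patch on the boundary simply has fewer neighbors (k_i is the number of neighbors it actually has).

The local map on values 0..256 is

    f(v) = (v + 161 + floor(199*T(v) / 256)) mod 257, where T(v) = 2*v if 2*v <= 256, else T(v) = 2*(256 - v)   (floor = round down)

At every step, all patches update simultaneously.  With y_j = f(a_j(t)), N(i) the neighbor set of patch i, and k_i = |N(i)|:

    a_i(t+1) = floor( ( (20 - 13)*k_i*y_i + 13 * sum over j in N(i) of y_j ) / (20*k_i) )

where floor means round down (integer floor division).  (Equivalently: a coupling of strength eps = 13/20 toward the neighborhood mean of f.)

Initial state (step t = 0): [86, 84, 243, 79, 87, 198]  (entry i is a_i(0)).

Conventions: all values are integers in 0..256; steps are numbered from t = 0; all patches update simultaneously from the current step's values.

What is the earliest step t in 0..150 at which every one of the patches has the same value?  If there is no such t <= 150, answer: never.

Answer: 6
Key observation: Synchronization is absorbing here: once all patches are equal they stay equal, and step 6 is the first all-equal step.

Derivation:
t=0: [86, 84, 243, 79, 87, 198]  (not all equal)
t=1: [115, 131, 159, 117, 134, 162]  (not all equal)
t=2: [209, 218, 217, 208, 218, 217]  (not all equal)
t=3: [184, 182, 181, 184, 182, 181]  (not all equal)
t=4: [199, 200, 201, 199, 200, 201]  (not all equal)
t=5: [191, 190, 190, 191, 190, 190]  (not all equal)
t=6: [196, 196, 196, 196, 196, 196]  (all equal)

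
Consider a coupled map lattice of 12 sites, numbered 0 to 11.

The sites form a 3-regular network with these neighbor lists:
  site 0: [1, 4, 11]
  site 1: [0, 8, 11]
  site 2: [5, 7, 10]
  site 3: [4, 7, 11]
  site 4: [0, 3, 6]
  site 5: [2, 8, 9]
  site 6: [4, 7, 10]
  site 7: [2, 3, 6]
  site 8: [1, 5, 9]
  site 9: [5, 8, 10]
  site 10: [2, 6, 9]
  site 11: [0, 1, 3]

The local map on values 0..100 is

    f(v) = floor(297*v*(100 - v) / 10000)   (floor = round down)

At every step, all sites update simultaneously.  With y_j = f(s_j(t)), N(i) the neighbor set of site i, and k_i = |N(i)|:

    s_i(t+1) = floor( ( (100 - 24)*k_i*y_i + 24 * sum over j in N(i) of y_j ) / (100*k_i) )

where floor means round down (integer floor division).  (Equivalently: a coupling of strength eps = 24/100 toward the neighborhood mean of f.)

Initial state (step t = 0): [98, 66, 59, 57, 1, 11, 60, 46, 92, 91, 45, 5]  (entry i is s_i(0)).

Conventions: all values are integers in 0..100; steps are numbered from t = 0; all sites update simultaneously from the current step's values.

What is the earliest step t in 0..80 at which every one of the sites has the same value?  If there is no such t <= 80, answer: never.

Simulating step by step:
t=0: [98, 66, 59, 57, 1, 11, 60, 46, 92, 91, 45, 5]  (not all equal)
t=1: [10, 53, 67, 61, 13, 31, 65, 72, 25, 28, 68, 22]  (not all equal)
t=2: [32, 65, 64, 64, 38, 62, 63, 61, 57, 59, 63, 51]  (not all equal)
t=3: [65, 67, 68, 68, 68, 69, 69, 69, 71, 70, 69, 72]  (not all equal)
t=4: [65, 64, 63, 63, 64, 62, 63, 63, 61, 62, 63, 60]  (not all equal)
t=5: [67, 68, 69, 69, 68, 69, 68, 69, 69, 69, 69, 70]  (not all equal)
t=6: [64, 63, 63, 63, 64, 63, 63, 63, 63, 63, 63, 62]  (not all equal)
t=7: [68, 68, 69, 68, 68, 69, 68, 69, 69, 69, 69, 68]  (not all equal)
t=8: [64, 63, 63, 63, 64, 63, 63, 63, 63, 63, 63, 64]  (not all equal)
t=9: [68, 68, 69, 68, 68, 69, 68, 69, 69, 69, 69, 68]  (not all equal)

Answer: never
Key observation: The state at step 7 reappears at step 9 — the system is in a cycle of period 2 from step 7 on.  No step 0..9 is synchronized, and the cycle repeats forever, so no step up to 80 (or ever) has all sites equal.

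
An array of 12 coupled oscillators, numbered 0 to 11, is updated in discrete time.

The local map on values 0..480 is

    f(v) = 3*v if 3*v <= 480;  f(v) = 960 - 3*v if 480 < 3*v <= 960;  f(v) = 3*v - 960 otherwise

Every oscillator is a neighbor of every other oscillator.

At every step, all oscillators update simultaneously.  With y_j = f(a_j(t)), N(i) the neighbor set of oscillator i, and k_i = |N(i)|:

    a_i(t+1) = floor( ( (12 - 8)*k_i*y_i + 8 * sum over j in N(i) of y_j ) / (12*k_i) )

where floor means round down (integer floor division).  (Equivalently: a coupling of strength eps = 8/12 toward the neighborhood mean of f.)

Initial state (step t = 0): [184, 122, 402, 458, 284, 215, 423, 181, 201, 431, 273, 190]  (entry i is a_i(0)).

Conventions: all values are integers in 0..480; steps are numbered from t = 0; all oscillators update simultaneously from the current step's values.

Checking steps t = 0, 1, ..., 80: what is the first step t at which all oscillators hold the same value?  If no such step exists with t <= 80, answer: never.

Simulating step by step:
t=0: [184, 122, 402, 458, 284, 215, 423, 181, 201, 431, 273, 190]  (not all equal)
t=1: [341, 330, 297, 343, 260, 316, 314, 344, 327, 321, 269, 336]  (not all equal)
t=2: [61, 52, 63, 63, 93, 48, 49, 64, 50, 45, 86, 57]  (not all equal)
t=3: [182, 175, 184, 184, 209, 172, 173, 185, 173, 169, 203, 179]  (not all equal)
t=4: [413, 419, 411, 411, 391, 421, 420, 410, 420, 423, 396, 415]  (not all equal)
t=5: [277, 282, 276, 276, 259, 284, 283, 275, 283, 286, 264, 279]  (not all equal)
t=6: [129, 124, 129, 129, 143, 123, 124, 130, 124, 121, 139, 127]  (not all equal)
t=7: [385, 381, 385, 385, 397, 381, 381, 386, 381, 379, 394, 384]  (not all equal)
t=8: [194, 191, 194, 194, 204, 191, 191, 195, 191, 189, 202, 194]  (not all equal)
t=9: [377, 380, 377, 377, 369, 380, 380, 376, 380, 381, 371, 377]  (not all equal)
t=10: [171, 173, 171, 171, 164, 173, 173, 170, 173, 174, 166, 171]  (not all equal)
t=11: [447, 445, 447, 447, 453, 445, 445, 448, 445, 444, 451, 447]  (not all equal)
t=12: [381, 379, 381, 381, 385, 379, 379, 381, 379, 378, 384, 381]  (not all equal)
t=13: [182, 180, 182, 182, 185, 180, 180, 182, 180, 179, 184, 182]  (not all equal)
t=14: [415, 416, 415, 415, 412, 416, 416, 415, 416, 417, 413, 415]  (not all equal)
t=15: [285, 286, 285, 285, 282, 286, 286, 285, 286, 286, 283, 285]  (not all equal)
t=16: [105, 104, 105, 105, 107, 104, 104, 105, 104, 104, 106, 105]  (not all equal)
t=17: [314, 313, 314, 314, 316, 313, 313, 314, 313, 313, 315, 314]  (not all equal)
t=18: [18, 19, 18, 18, 16, 19, 19, 18, 19, 19, 17, 18]  (not all equal)
t=19: [54, 55, 54, 54, 52, 55, 55, 54, 55, 55, 53, 54]  (not all equal)
t=20: [162, 163, 162, 162, 160, 163, 163, 162, 163, 163, 161, 162]  (not all equal)
t=21: [473, 472, 473, 473, 475, 472, 472, 473, 472, 472, 474, 473]  (not all equal)
t=22: [458, 457, 458, 458, 460, 457, 457, 458, 457, 457, 459, 458]  (not all equal)
t=23: [413, 412, 413, 413, 415, 412, 412, 413, 412, 412, 414, 413]  (not all equal)
t=24: [278, 277, 278, 278, 280, 277, 277, 278, 277, 277, 279, 278]  (not all equal)
t=25: [126, 127, 126, 126, 124, 127, 127, 126, 127, 127, 125, 126]  (not all equal)
t=26: [378, 379, 378, 378, 376, 379, 379, 378, 379, 379, 377, 378]  (not all equal)
t=27: [174, 175, 174, 174, 172, 175, 175, 174, 175, 175, 173, 174]  (not all equal)
t=28: [437, 436, 437, 437, 439, 436, 436, 437, 436, 436, 438, 437]  (not all equal)
t=29: [350, 349, 350, 350, 352, 349, 349, 350, 349, 349, 351, 350]  (not all equal)
t=30: [89, 88, 89, 89, 91, 88, 88, 89, 88, 88, 90, 89]  (not all equal)
t=31: [266, 265, 266, 266, 268, 265, 265, 266, 265, 265, 267, 266]  (not all equal)
t=32: [162, 163, 162, 162, 160, 163, 163, 162, 163, 163, 161, 162]  (not all equal)

Answer: never
Key observation: The state at step 20 reappears at step 32 — the system is in a cycle of period 12 from step 20 on.  No step 0..32 is synchronized, and the cycle repeats forever, so no step up to 80 (or ever) has all oscillators equal.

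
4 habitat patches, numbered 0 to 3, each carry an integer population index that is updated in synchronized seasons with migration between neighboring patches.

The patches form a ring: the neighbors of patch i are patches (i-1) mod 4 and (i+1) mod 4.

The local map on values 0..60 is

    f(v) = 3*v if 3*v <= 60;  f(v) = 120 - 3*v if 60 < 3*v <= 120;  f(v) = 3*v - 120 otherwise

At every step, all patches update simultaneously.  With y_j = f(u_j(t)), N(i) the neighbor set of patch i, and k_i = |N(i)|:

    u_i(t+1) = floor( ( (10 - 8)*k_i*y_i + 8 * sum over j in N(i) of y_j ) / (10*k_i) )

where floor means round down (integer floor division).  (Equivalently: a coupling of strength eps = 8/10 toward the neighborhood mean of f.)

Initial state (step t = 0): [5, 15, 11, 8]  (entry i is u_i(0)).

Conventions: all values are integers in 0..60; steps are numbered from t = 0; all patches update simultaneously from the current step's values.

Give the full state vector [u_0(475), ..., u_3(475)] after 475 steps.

Answer: [27, 27, 27, 27]
Key observation: The state at step 10, [9, 9, 9, 9], reappears at step 14: the system is in a cycle of period 4 from step 10 on.  Therefore the state at step 475 equals the state at step 10 + ((475 - 10) mod 4) = 11, which is [27, 27, 27, 27].

Derivation:
t=0: [5, 15, 11, 8]
t=1: [30, 28, 34, 24]
t=2: [39, 26, 37, 28]
t=3: [31, 13, 33, 12]
t=4: [35, 27, 34, 26]
t=5: [35, 21, 36, 21]
t=6: [48, 22, 48, 22]
t=7: [48, 30, 48, 30]
t=8: [28, 25, 28, 25]
t=9: [43, 37, 43, 37]
t=10: [9, 9, 9, 9]
t=11: [27, 27, 27, 27]
t=12: [39, 39, 39, 39]
t=13: [3, 3, 3, 3]
t=14: [9, 9, 9, 9]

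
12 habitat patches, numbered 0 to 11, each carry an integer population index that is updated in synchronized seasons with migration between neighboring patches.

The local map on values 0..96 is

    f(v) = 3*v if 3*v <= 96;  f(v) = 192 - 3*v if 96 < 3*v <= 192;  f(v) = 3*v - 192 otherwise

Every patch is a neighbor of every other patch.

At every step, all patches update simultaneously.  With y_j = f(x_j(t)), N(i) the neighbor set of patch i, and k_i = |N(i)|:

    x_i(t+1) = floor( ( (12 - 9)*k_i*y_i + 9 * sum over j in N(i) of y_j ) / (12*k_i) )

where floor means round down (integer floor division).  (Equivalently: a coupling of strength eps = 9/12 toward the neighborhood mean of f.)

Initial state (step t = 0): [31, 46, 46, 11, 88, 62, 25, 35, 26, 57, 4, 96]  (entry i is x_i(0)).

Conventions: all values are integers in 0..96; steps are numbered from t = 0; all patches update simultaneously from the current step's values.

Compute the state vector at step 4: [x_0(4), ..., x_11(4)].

Answer: [10, 11, 11, 11, 10, 12, 10, 10, 10, 11, 12, 10]

Derivation:
t=0: [31, 46, 46, 11, 88, 62, 25, 35, 26, 57, 4, 96]
t=1: [63, 56, 56, 52, 59, 47, 60, 62, 60, 50, 48, 63]
t=2: [19, 23, 23, 25, 21, 28, 21, 19, 21, 26, 27, 19]
t=3: [66, 68, 68, 69, 67, 70, 67, 66, 67, 69, 70, 66]
t=4: [10, 11, 11, 11, 10, 12, 10, 10, 10, 11, 12, 10]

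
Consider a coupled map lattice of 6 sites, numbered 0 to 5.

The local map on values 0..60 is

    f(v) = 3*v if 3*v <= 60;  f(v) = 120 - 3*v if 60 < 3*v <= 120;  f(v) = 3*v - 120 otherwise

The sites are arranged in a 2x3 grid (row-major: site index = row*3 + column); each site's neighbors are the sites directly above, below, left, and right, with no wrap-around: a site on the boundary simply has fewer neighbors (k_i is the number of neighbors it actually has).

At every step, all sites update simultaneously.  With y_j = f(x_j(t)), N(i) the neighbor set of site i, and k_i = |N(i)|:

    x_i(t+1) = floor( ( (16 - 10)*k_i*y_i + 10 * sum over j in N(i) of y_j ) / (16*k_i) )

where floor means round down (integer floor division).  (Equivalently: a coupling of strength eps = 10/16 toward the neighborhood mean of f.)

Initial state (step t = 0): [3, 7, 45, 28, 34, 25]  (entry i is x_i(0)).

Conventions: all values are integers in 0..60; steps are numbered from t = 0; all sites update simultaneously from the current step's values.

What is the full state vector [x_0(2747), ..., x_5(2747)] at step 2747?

Simulating step by step:
t=0: [3, 7, 45, 28, 34, 25]
t=1: [21, 16, 26, 21, 28, 27]
t=2: [54, 46, 42, 50, 43, 39]
t=3: [30, 18, 8, 27, 14, 5]
t=4: [40, 40, 30, 37, 38, 26]
t=5: [2, 7, 24, 5, 12, 27]
t=6: [13, 26, 36, 18, 29, 40]
t=7: [44, 33, 17, 42, 32, 14]
t=8: [12, 26, 38, 13, 23, 39]
t=9: [38, 35, 16, 41, 36, 18]
t=10: [7, 19, 39, 6, 19, 39]
t=11: [31, 38, 19, 31, 37, 19]
t=12: [20, 21, 41, 21, 22, 42]
t=13: [58, 45, 20, 57, 45, 20]
t=14: [40, 32, 45, 40, 31, 45]
t=15: [7, 17, 17, 8, 18, 18]
t=16: [31, 45, 51, 32, 47, 53]
t=17: [22, 22, 29, 24, 24, 31]
t=18: [52, 48, 37, 49, 44, 35]
t=19: [29, 20, 15, 25, 18, 12]
t=20: [45, 50, 46, 44, 49, 44]
t=21: [18, 23, 19, 17, 21, 18]
t=22: [52, 54, 54, 53, 53, 55]
t=23: [38, 40, 42, 38, 40, 42]
t=24: [4, 2, 4, 4, 2, 4]
t=25: [10, 8, 10, 10, 8, 10]
t=26: [28, 26, 28, 28, 26, 28]
t=27: [37, 39, 37, 37, 39, 37]
t=28: [7, 5, 7, 7, 5, 7]
t=29: [19, 17, 19, 19, 17, 19]
t=30: [55, 53, 55, 55, 53, 55]
t=31: [43, 41, 43, 43, 41, 43]
t=32: [7, 5, 7, 7, 5, 7]

Answer: [43, 41, 43, 43, 41, 43]
Key observation: The state at step 28, [7, 5, 7, 7, 5, 7], reappears at step 32: the system is in a cycle of period 4 from step 28 on.  Therefore the state at step 2747 equals the state at step 28 + ((2747 - 28) mod 4) = 31, which is [43, 41, 43, 43, 41, 43].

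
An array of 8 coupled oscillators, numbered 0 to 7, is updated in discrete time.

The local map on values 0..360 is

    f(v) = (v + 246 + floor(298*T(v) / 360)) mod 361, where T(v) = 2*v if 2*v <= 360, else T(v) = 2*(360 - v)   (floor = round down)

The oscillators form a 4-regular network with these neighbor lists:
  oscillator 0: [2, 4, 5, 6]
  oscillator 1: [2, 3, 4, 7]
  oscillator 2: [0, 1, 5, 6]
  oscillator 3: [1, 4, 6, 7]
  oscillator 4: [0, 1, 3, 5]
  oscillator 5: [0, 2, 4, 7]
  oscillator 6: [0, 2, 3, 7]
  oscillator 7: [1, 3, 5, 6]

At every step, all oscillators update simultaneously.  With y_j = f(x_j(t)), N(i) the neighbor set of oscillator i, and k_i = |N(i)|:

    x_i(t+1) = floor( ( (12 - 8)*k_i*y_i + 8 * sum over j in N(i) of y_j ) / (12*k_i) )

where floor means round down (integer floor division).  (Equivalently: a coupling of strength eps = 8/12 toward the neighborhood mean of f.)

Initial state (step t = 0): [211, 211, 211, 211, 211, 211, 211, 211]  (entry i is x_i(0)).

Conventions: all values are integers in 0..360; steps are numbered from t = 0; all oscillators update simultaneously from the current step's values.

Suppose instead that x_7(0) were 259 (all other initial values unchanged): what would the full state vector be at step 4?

Answer: [277, 277, 277, 277, 277, 277, 277, 277]
Key observation: This trace re-runs the system from the modified initial state.

Derivation:
t=0: [211, 211, 211, 211, 211, 211, 211, 259]
t=1: [342, 336, 342, 336, 342, 336, 336, 331]
t=2: [257, 259, 258, 260, 258, 258, 259, 261]
t=3: [311, 310, 311, 310, 311, 310, 310, 310]
t=4: [277, 277, 277, 277, 277, 277, 277, 277]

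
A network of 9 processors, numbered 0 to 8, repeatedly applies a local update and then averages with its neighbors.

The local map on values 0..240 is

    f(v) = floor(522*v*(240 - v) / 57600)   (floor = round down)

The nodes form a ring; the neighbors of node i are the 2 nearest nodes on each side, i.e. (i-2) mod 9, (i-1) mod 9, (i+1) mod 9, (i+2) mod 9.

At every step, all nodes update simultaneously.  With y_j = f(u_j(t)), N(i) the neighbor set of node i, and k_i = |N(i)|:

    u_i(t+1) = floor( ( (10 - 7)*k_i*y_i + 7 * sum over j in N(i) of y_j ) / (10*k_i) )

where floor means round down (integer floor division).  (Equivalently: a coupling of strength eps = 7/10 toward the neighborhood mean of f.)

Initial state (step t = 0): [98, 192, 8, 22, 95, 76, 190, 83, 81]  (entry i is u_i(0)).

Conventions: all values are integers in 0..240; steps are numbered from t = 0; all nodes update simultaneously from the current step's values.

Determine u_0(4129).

Answer: u_0(4129) = 129
Key observation: The state at step 4, [129, 129, 129, 129, 129, 129, 129, 129, 129], reappears at step 5: the system is in a cycle of period 1 from step 4 on.  Therefore the state at step 4129 equals the state at step 4 + ((4129 - 4) mod 1) = 4, which is [129, 129, 129, 129, 129, 129, 129, 129, 129].

Derivation:
t=0: [98, 192, 8, 22, 95, 76, 190, 83, 81]
t=1: [96, 77, 70, 71, 82, 98, 108, 112, 107]
t=2: [120, 115, 113, 113, 117, 122, 126, 127, 125]
t=3: [130, 130, 130, 130, 130, 130, 130, 130, 130]
t=4: [129, 129, 129, 129, 129, 129, 129, 129, 129]
t=5: [129, 129, 129, 129, 129, 129, 129, 129, 129]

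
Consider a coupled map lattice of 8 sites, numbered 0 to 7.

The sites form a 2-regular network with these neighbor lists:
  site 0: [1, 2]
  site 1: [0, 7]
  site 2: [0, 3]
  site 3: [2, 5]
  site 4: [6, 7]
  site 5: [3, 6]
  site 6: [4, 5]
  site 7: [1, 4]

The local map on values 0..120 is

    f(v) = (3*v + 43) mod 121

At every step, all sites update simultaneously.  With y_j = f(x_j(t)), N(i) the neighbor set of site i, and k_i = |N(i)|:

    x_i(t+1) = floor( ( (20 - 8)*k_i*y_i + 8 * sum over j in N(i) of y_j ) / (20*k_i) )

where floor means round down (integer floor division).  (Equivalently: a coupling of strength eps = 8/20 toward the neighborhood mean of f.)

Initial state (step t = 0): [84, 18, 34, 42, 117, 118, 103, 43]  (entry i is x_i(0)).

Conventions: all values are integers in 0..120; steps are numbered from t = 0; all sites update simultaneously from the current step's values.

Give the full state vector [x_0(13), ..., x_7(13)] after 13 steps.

Simulating step by step:
t=0: [84, 18, 34, 42, 117, 118, 103, 43]
t=1: [56, 79, 34, 40, 50, 52, 79, 56]
t=2: [66, 58, 40, 45, 68, 62, 52, 76]
t=3: [99, 87, 60, 64, 24, 91, 69, 37]
t=4: [91, 63, 103, 103, 77, 68, 42, 55]
t=5: [88, 98, 102, 89, 46, 34, 36, 80]
t=6: [79, 78, 90, 67, 50, 34, 34, 55]
t=7: [44, 46, 50, 20, 65, 19, 33, 73]
t=8: [58, 50, 74, 96, 78, 84, 56, 47]
t=9: [76, 75, 50, 68, 51, 67, 71, 59]
t=10: [37, 41, 50, 17, 67, 5, 23, 79]
t=11: [43, 41, 68, 82, 31, 76, 79, 32]
t=12: [40, 40, 22, 35, 20, 34, 31, 22]
t=13: [55, 55, 79, 42, 86, 22, 34, 94]

Answer: [55, 55, 79, 42, 86, 22, 34, 94]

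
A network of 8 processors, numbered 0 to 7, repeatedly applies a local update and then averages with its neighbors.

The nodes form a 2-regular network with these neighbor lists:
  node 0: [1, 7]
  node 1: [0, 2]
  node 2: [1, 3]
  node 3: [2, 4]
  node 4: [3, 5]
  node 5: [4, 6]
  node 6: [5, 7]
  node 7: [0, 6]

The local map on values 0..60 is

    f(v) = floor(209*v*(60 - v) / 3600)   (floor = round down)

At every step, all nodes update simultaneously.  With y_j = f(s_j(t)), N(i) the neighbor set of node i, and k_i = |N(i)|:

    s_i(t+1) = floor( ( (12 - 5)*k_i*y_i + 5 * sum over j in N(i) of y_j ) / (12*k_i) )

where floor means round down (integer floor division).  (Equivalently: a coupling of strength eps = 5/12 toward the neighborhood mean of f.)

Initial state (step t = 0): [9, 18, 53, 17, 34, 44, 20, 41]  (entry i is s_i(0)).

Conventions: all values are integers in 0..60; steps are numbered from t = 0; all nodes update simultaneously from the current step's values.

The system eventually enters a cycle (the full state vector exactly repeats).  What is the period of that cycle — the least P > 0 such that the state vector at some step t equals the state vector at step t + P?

Answer: 2
Key observation: The state at step 14, [51, 51, 51, 51, 51, 51, 51, 51], reappears at step 16 — and no state repeats earlier — so the cycle the system enters has period 2.

Derivation:
t=0: [9, 18, 53, 17, 34, 44, 20, 41]
t=1: [33, 34, 29, 39, 46, 43, 44, 41]
t=2: [49, 51, 50, 45, 40, 40, 41, 45]
t=3: [31, 27, 30, 38, 44, 45, 43, 38]
t=4: [50, 51, 50, 47, 41, 39, 42, 47]
t=5: [29, 27, 29, 35, 43, 45, 42, 35]
t=6: [51, 51, 51, 48, 43, 40, 43, 48]
t=7: [27, 26, 27, 33, 40, 44, 40, 33]
t=8: [51, 51, 51, 49, 45, 42, 45, 49]
t=9: [27, 26, 27, 31, 38, 41, 38, 31]
t=10: [51, 51, 51, 50, 48, 46, 48, 50]
t=11: [26, 26, 26, 29, 33, 35, 33, 29]
t=12: [51, 51, 51, 51, 51, 50, 51, 51]
t=13: [26, 26, 26, 26, 26, 27, 26, 26]
t=14: [51, 51, 51, 51, 51, 51, 51, 51]
t=15: [26, 26, 26, 26, 26, 26, 26, 26]
t=16: [51, 51, 51, 51, 51, 51, 51, 51]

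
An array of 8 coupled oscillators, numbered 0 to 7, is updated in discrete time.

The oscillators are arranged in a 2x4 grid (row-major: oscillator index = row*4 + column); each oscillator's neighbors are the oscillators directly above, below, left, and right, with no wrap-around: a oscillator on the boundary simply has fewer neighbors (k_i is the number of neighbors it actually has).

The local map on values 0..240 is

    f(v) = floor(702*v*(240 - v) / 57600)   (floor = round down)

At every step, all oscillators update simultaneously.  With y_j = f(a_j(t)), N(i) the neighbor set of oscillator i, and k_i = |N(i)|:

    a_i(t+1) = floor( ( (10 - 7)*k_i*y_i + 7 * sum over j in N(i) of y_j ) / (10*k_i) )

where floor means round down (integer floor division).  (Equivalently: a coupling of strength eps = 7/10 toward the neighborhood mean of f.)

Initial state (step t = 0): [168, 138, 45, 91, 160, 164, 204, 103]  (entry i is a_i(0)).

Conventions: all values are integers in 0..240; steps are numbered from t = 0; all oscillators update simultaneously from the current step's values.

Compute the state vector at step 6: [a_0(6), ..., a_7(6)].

Simulating step by step:
t=0: [168, 138, 45, 91, 160, 164, 204, 103]
t=1: [158, 145, 130, 146, 151, 142, 126, 140]
t=2: [162, 166, 170, 170, 163, 168, 172, 170]
t=3: [151, 148, 145, 145, 150, 147, 144, 143]
t=4: [164, 165, 166, 167, 164, 165, 167, 167]
t=5: [150, 150, 148, 148, 150, 149, 148, 148]
t=6: [164, 164, 164, 165, 164, 164, 165, 165]

Answer: [164, 164, 164, 165, 164, 164, 165, 165]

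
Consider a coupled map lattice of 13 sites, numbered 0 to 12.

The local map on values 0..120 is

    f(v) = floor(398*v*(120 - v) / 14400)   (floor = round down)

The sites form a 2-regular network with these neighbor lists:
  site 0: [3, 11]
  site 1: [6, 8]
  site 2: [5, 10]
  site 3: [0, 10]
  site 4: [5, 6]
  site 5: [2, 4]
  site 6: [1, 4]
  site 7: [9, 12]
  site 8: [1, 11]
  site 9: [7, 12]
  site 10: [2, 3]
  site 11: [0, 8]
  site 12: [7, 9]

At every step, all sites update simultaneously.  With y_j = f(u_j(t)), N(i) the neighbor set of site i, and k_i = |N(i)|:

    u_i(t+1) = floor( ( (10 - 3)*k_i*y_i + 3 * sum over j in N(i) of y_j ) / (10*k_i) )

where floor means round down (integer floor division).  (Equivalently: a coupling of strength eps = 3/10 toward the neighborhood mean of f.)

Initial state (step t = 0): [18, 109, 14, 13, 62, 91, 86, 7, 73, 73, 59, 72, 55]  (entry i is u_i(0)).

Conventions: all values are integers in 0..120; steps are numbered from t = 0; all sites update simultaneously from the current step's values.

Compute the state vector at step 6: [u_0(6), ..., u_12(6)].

Simulating step by step:
t=0: [18, 109, 14, 13, 62, 91, 86, 7, 73, 73, 59, 72, 55]
t=1: [54, 49, 54, 48, 92, 71, 75, 43, 85, 83, 81, 88, 85]
t=2: [94, 93, 96, 94, 78, 92, 90, 88, 83, 84, 89, 80, 83]
t=3: [70, 72, 66, 68, 84, 72, 75, 78, 82, 82, 72, 84, 82]
t=4: [94, 93, 97, 96, 86, 93, 91, 88, 86, 86, 95, 85, 86]
t=5: [68, 71, 62, 63, 77, 69, 72, 77, 78, 79, 64, 79, 79]
t=6: [96, 94, 98, 98, 92, 96, 94, 90, 90, 89, 99, 90, 89]

Answer: [96, 94, 98, 98, 92, 96, 94, 90, 90, 89, 99, 90, 89]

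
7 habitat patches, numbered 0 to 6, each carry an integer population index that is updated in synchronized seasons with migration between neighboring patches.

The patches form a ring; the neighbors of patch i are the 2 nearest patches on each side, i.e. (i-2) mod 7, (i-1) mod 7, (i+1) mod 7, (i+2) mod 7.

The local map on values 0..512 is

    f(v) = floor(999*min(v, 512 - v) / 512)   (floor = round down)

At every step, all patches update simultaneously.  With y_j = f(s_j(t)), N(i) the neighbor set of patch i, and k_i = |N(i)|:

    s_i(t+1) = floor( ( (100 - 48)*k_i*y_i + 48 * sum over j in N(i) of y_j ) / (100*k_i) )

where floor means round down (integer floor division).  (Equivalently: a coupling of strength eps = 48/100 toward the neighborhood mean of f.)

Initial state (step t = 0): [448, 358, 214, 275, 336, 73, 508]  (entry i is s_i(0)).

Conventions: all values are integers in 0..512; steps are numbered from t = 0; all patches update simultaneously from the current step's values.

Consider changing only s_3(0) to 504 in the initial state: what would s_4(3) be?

Answer: s_4(3) = 294
Key observation: This trace re-runs the system from the modified initial state.

Derivation:
t=0: [448, 358, 214, 504, 336, 73, 508]
t=1: [168, 223, 310, 152, 248, 132, 112]
t=2: [326, 374, 389, 342, 390, 292, 293]
t=3: [351, 302, 268, 313, 294, 386, 377]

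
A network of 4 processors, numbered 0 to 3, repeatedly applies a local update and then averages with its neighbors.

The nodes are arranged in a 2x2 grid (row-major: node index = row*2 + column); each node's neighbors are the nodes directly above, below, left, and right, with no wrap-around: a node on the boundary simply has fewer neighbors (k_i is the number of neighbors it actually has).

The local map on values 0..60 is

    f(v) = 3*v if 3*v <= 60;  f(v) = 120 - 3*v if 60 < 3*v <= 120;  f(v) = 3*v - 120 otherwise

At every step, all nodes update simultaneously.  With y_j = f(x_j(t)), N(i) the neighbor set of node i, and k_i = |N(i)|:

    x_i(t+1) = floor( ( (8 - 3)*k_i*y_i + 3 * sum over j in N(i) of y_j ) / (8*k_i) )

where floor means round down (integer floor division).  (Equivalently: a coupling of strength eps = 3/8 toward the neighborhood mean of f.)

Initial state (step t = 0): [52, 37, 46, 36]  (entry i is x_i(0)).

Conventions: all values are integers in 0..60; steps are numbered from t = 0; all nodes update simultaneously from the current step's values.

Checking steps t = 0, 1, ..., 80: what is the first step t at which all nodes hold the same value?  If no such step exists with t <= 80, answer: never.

Answer: 30
Key observation: Synchronization is absorbing here: once all nodes are equal they stay equal, and step 30 is the first all-equal step.

Derivation:
t=0: [52, 37, 46, 36]  (not all equal)
t=1: [27, 14, 20, 12]  (not all equal)
t=2: [43, 40, 51, 41]  (not all equal)
t=3: [11, 2, 22, 8]  (not all equal)
t=4: [31, 14, 44, 26]  (not all equal)
t=5: [27, 39, 20, 36]  (not all equal)
t=6: [36, 11, 47, 19]  (not all equal)
t=7: [17, 33, 26, 45]  (not all equal)
t=8: [43, 25, 38, 21]  (not all equal)
t=9: [15, 40, 16, 45]  (not all equal)
t=10: [37, 11, 41, 18]  (not all equal)
t=11: [12, 32, 13, 40]  (not all equal)
t=12: [34, 21, 31, 11]  (not all equal)
t=13: [27, 45, 26, 36]  (not all equal)
t=14: [35, 18, 35, 18]  (not all equal)
t=15: [22, 46, 22, 46]  (not all equal)
t=16: [47, 24, 47, 24]  (not all equal)
t=17: [26, 42, 26, 42]  (not all equal)
t=18: [35, 12, 35, 12]  (not all equal)
t=19: [18, 32, 18, 32]  (not all equal)
t=20: [48, 29, 48, 29]  (not all equal)
t=21: [25, 31, 25, 31]  (not all equal)
t=22: [41, 30, 41, 30]  (not all equal)
t=23: [8, 24, 8, 24]  (not all equal)
t=24: [28, 43, 28, 43]  (not all equal)
t=25: [30, 14, 30, 14]  (not all equal)
t=26: [32, 39, 32, 39]  (not all equal)
t=27: [20, 6, 20, 6]  (not all equal)
t=28: [52, 25, 52, 25]  (not all equal)
t=29: [37, 43, 37, 43]  (not all equal)
t=30: [9, 9, 9, 9]  (all equal)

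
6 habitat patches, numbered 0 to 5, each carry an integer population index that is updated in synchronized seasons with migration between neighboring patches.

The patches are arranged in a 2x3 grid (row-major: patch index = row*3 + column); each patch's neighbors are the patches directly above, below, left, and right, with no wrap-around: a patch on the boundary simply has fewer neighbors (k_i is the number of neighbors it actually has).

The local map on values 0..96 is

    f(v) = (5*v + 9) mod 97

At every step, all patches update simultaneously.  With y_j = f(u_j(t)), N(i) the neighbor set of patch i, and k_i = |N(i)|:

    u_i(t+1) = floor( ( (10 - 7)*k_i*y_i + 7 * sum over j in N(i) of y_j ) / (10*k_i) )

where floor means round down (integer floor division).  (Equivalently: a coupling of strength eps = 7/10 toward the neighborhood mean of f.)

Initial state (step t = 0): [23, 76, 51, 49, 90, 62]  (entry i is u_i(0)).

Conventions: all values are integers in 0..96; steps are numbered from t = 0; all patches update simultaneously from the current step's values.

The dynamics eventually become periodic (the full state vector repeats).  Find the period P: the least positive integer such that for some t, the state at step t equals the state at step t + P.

Answer: 4
Key observation: The state at step 45, [44, 55, 44, 44, 55, 44], reappears at step 49 — and no state repeats earlier — so the cycle the system enters has period 4.

Derivation:
t=0: [23, 76, 51, 49, 90, 62]
t=1: [29, 39, 31, 52, 42, 57]
t=2: [46, 37, 24, 51, 28, 33]
t=3: [38, 30, 36, 54, 49, 52]
t=4: [52, 55, 75, 48, 69, 75]
t=5: [73, 80, 91, 64, 74, 82]
t=6: [45, 63, 41, 71, 47, 66]
t=7: [49, 35, 34, 53, 50, 38]
t=8: [76, 74, 56, 67, 59, 52]
t=9: [49, 51, 85, 20, 54, 60]
t=10: [46, 65, 44, 54, 48, 51]
t=11: [58, 44, 50, 60, 62, 52]
t=12: [20, 34, 58, 18, 38, 55]
t=13: [33, 30, 62, 6, 42, 31]
t=14: [58, 48, 53, 47, 46, 38]
t=15: [39, 47, 45, 33, 39, 45]
t=16: [47, 29, 43, 30, 41, 29]
t=17: [56, 40, 48, 43, 47, 34]
t=18: [44, 51, 50, 59, 44, 61]
t=19: [39, 52, 52, 28, 35, 41]
t=20: [47, 62, 55, 49, 60, 62]
t=21: [45, 45, 46, 41, 32, 46]
t=22: [33, 48, 43, 45, 46, 54]
t=23: [56, 51, 58, 54, 55, 51]
t=24: [82, 66, 51, 90, 79, 55]
t=25: [50, 41, 69, 37, 53, 57]
t=26: [26, 54, 26, 50, 29, 50]
t=27: [65, 58, 65, 54, 67, 54]
t=28: [45, 34, 45, 59, 57, 59]
t=29: [45, 43, 45, 18, 26, 18]
t=30: [23, 37, 23, 29, 20, 29]
t=31: [28, 15, 28, 30, 30, 30]
t=32: [66, 63, 66, 58, 67, 58]
t=33: [28, 44, 28, 37, 27, 37]
t=34: [27, 45, 27, 34, 22, 34]
t=35: [56, 39, 56, 48, 54, 48]
t=36: [51, 67, 51, 79, 53, 79]
t=37: [45, 67, 45, 57, 43, 57]
t=38: [31, 41, 31, 25, 22, 25]
t=39: [40, 42, 40, 42, 28, 42]
t=40: [22, 26, 22, 30, 33, 30]
t=41: [43, 40, 43, 53, 61, 53]
t=42: [42, 23, 42, 42, 47, 42]
t=43: [25, 31, 25, 33, 32, 33]
t=44: [61, 54, 61, 61, 73, 61]
t=45: [44, 55, 44, 44, 55, 44]
t=46: [54, 64, 54, 54, 64, 54]
t=47: [68, 59, 68, 68, 59, 68]
t=48: [42, 34, 42, 42, 34, 42]
t=49: [44, 55, 44, 44, 55, 44]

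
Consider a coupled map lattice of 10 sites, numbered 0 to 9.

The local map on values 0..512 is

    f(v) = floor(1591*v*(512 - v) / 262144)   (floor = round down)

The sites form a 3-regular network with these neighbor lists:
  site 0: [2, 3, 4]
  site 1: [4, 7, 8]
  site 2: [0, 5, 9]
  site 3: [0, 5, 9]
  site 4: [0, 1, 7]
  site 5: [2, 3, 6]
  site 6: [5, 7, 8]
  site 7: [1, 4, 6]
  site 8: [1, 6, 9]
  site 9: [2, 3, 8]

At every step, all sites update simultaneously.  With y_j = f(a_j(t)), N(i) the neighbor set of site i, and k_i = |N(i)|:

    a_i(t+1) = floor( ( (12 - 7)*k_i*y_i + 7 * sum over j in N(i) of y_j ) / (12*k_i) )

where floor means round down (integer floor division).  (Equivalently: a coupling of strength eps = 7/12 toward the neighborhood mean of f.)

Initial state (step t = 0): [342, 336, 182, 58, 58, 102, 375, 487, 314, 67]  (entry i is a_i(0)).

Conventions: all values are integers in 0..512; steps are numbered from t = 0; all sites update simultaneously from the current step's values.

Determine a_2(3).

Simulating step by step:
t=0: [342, 336, 182, 58, 58, 102, 375, 487, 314, 67]
t=1: [279, 267, 304, 218, 218, 267, 266, 191, 322, 250]
t=2: [389, 385, 390, 392, 387, 392, 387, 384, 386, 387]
t=3: [289, 295, 288, 287, 293, 287, 292, 295, 294, 290]

Answer: a_2(3) = 288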